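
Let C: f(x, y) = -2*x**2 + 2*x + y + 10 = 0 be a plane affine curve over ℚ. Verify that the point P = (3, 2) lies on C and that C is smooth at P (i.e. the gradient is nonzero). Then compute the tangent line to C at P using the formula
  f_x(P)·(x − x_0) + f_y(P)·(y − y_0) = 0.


Tangent line at P: -10*x + y + 28 = 0.

Step 1: f(3, 2) = 0, so P lies on C.
Step 2: partial derivatives
  f_x(x, y) = 2 - 4*x, f_y(x, y) = 1.
  f_x(P) = -10, f_y(P) = 1 (gradient nonzero, so P is smooth).
Step 3: tangent line at P: -10·(x − 3) + 1·(y − 2) = 0.
Expanding: -10*x + y + 28 = 0.


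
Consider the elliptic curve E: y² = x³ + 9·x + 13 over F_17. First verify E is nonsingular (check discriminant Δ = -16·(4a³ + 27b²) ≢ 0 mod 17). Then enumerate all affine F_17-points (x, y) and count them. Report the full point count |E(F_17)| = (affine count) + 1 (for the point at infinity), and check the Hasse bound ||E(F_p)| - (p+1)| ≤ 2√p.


Affine points = {(0, 8), (0, 9), (3, 4), (3, 13), (5, 8), (5, 9), (8, 6), (8, 11), (10, 7), (10, 10), (11, 7), (11, 10), (12, 8), (12, 9), (13, 7), (13, 10), (15, 2), (15, 15)}; affine count = 18; |E(F_17)| = 19.

Discriminant check: Δ ∝ 4a³ + 27b² = 4·9³ + 27·13² = 4·729 + 27·169 ≡ 16 (mod 17). Nonzero ⇒ E is nonsingular.
For each x ∈ F_17, compute rhs = x³ + 9·x + 13 mod 17, then count y ∈ F_17 with y² ≡ rhs.
  x = 0: rhs = 13, matching y values: 8, 9 (2 points).
  x = 1: rhs = 6, matching y values: none (0 points).
  x = 2: rhs = 5, matching y values: none (0 points).
  x = 3: rhs = 16, matching y values: 4, 13 (2 points).
  x = 4: rhs = 11, matching y values: none (0 points).
  x = 5: rhs = 13, matching y values: 8, 9 (2 points).
  x = 6: rhs = 11, matching y values: none (0 points).
  x = 7: rhs = 11, matching y values: none (0 points).
  x = 8: rhs = 2, matching y values: 6, 11 (2 points).
  x = 9: rhs = 7, matching y values: none (0 points).
  x = 10: rhs = 15, matching y values: 7, 10 (2 points).
  x = 11: rhs = 15, matching y values: 7, 10 (2 points).
  x = 12: rhs = 13, matching y values: 8, 9 (2 points).
  x = 13: rhs = 15, matching y values: 7, 10 (2 points).
  x = 14: rhs = 10, matching y values: none (0 points).
  x = 15: rhs = 4, matching y values: 2, 15 (2 points).
  x = 16: rhs = 3, matching y values: none (0 points).
Total affine count: 18.
Full point count |E(F_17)| = 18 + 1 = 19.
Hasse bound: |19 − (17+1)| = |1| = 1 ≤ 2√17 ≈ 8.2462 ✓.


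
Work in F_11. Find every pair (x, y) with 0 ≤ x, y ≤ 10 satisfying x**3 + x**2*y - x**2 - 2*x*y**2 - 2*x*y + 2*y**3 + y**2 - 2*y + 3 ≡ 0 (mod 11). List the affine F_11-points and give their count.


Affine F_11-points: {(1, 9), (2, 6), (3, 3), (6, 7), (7, 0), (7, 1), (8, 0), (8, 1), (9, 5)}; count = 9.

For each of the 121 pairs (x, y) ∈ F_11², evaluate f(x, y) mod 11. Record the zeros.
  x = 0: [0↦3, 1↦4, 2↦8, 3↦5, 4↦7, 5↦4, 6↦8, 7↦9, 8↦8, 9↦6, 10↦4]  zeros at y ∈ ∅
  x = 1: [0↦3, 1↦1, 2↦9, 3↦6, 4↦4, 5↦4, 6↦7, 7↦3, 8↦4, 9↦0, 10↦3]  zeros at y ∈ {9}
  x = 2: [0↦7, 1↦4, 2↦7, 3↦6, 4↦2, 5↦7, 6↦0, 7↦4, 8↦9, 9↦5, 10↦4]  zeros at y ∈ {6}
  x = 3: [0↦10, 1↦8, 2↦8, 3↦0, 4↦7, 5↦8, 6↦4, 7↦7, 8↦7, 9↦5, 10↦2]  zeros at y ∈ {3}
  x = 4: [0↦7, 1↦8, 2↦7, 3↦5, 4↦3, 5↦2, 6↦3, 7↦7, 8↦4, 9↦6, 10↦3]  zeros at y ∈ ∅
  x = 5: [0↦4, 1↦10, 2↦10, 3↦5, 4↦7, 5↦6, 6↦3, 7↦10, 8↦6, 9↦3, 10↦2]  zeros at y ∈ ∅
  x = 6: [0↦7, 1↦9, 2↦1, 3↦6, 4↦3, 5↦4, 6↦10, 7↦0, 8↦8, 9↦2, 10↦5]  zeros at y ∈ {7}
  x = 7: [0↦0, 1↦0, 2↦8, 3↦3, 4↦8, 5↦2, 6↦8, 7↦5, 8↦5, 9↦9, 10↦7]  zeros at y ∈ {0, 1}
  x = 8: [0↦0, 1↦0, 2↦4, 3↦2, 4↦6, 5↦6, 6↦3, 7↦9, 8↦3, 9↦8, 10↦3]  zeros at y ∈ {0, 1}
  x = 9: [0↦2, 1↦4, 2↦6, 3↦9, 4↦3, 5↦0, 6↦1, 7↦7, 8↦8, 9↦5, 10↦10]  zeros at y ∈ {5}
  x = 10: [0↦1, 1↦7, 2↦9, 3↦8, 4↦5, 5↦1, 6↦8, 7↦5, 8↦4, 9↦6, 10↦1]  zeros at y ∈ ∅
Collecting zeros: affine points = {(1, 9), (2, 6), (3, 3), (6, 7), (7, 0), (7, 1), (8, 0), (8, 1), (9, 5)}.
Total count |C(F_11)_aff| = 9.


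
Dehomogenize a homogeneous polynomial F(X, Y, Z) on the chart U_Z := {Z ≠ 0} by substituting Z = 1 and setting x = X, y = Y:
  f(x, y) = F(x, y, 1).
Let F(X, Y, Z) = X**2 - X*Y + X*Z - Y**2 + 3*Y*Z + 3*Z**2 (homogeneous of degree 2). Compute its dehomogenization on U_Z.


f(x, y) = x**2 - x*y + x - y**2 + 3*y + 3

On U_Z we set Z = 1. Each monomial c·X^i·Y^j·Z^k in F becomes c·x^i·y^j·1^k = c·x^i·y^j.
Substituting Z = 1: F(X, Y, 1) = x**2 - x*y + x - y**2 + 3*y + 3.
Note: deg(f) ≤ deg(F) = 2; strict inequality happens when F is divisible by Z (lost terms).


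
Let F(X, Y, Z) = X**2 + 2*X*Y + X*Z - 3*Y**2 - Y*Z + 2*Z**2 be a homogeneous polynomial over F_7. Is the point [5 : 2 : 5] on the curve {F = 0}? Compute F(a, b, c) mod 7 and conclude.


F(5,2,5) ≡ 0 (mod 7); P is on the curve.

Evaluate F(5, 2, 5) term-by-term (mod 7).
  X**2 ↦ 1·25·1·1 = 25
  2*X*Y ↦ 2·5·2·1 = 20
  X*Z ↦ 1·5·1·5 = 25
  -3*Y**2 ↦ -3·1·4·1 = -12
  -Y*Z ↦ -1·1·2·5 = -10
  2*Z**2 ↦ 2·1·1·25 = 50
Sum: F(5, 2, 5) = (25) + (20) + (25) + (-12) + (-10) + (50) = 98.
Reducing mod 7: 98 ≡ 0 (mod 7).
Since F(a, b, c) ≡ 0 (mod 7), P lies on the curve.


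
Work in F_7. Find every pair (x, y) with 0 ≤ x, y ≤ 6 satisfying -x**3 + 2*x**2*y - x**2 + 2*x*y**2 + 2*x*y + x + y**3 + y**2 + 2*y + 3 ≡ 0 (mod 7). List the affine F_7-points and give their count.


Affine F_7-points: {(0, 1), (0, 4), (2, 0), (2, 2), (4, 1), (4, 3), (6, 5)}; count = 7.

For each of the 49 pairs (x, y) ∈ F_7², evaluate f(x, y) mod 7. Record the zeros.
  x = 0: [0↦3, 1↦0, 2↦5, 3↦3, 4↦0, 5↦2, 6↦1]  zeros at y ∈ {1, 4}
  x = 1: [0↦2, 1↦5, 2↦6, 3↦4, 4↦5, 5↦1, 6↦5]  zeros at y ∈ ∅
  x = 2: [0↦0, 1↦6, 2↦0, 3↦2, 4↦4, 5↦5, 6↦4]  zeros at y ∈ {0, 2}
  x = 3: [0↦5, 1↦4, 2↦2, 3↦5, 4↦5, 5↦1, 6↦6]  zeros at y ∈ ∅
  x = 4: [0↦4, 1↦0, 2↦6, 3↦0, 4↦2, 5↦4, 6↦5]  zeros at y ∈ {1, 3}
  x = 5: [0↦5, 1↦2, 2↦6, 3↦2, 4↦3, 5↦1, 6↦2]  zeros at y ∈ ∅
  x = 6: [0↦2, 1↦4, 2↦3, 3↦5, 4↦2, 5↦0, 6↦5]  zeros at y ∈ {5}
Collecting zeros: affine points = {(0, 1), (0, 4), (2, 0), (2, 2), (4, 1), (4, 3), (6, 5)}.
Total count |C(F_7)_aff| = 7.


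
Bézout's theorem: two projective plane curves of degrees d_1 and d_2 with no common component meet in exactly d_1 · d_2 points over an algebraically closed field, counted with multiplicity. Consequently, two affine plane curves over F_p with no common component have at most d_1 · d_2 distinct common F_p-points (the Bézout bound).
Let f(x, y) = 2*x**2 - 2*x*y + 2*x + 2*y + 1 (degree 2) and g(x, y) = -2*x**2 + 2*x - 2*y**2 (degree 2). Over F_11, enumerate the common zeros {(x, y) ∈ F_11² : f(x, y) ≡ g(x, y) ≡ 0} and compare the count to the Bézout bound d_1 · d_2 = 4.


Common zeros: {(10, 8)}; count = 1; Bézout bound = 4.

deg(f) = 2, deg(g) = 2, so Bézout bound = 4.
Scan x ∈ F_11. For each x, list the y ∈ F_11 with f(x, y) ≡ 0 and those with g(x, y) ≡ 0 (mod 11); the common zeros in that column are the intersection.
  x = 0: f ≡ 0 at y ∈ {5}; g ≡ 0 at y ∈ {0}; common: ∅.
  x = 1: f ≡ 0 at y ∈ ∅; g ≡ 0 at y ∈ {0}; common: ∅.
  x = 2: f ≡ 0 at y ∈ {1}; g ≡ 0 at y ∈ {3, 8}; common: ∅.
  x = 3: f ≡ 0 at y ∈ {9}; g ≡ 0 at y ∈ {4, 7}; common: ∅.
  x = 4: f ≡ 0 at y ∈ {5}; g ≡ 0 at y ∈ ∅; common: ∅.
  x = 5: f ≡ 0 at y ∈ {9}; g ≡ 0 at y ∈ ∅; common: ∅.
  x = 6: f ≡ 0 at y ∈ {3}; g ≡ 0 at y ∈ {5, 6}; common: ∅.
  x = 7: f ≡ 0 at y ∈ {3}; g ≡ 0 at y ∈ ∅; common: ∅.
  x = 8: f ≡ 0 at y ∈ {8}; g ≡ 0 at y ∈ ∅; common: ∅.
  x = 9: f ≡ 0 at y ∈ {1}; g ≡ 0 at y ∈ {4, 7}; common: ∅.
  x = 10: f ≡ 0 at y ∈ {8}; g ≡ 0 at y ∈ {3, 8}; common: {8}.
Collecting: common zeros = {(10, 8)}, so the count is 1.
Comparison with the Bézout bound: 1 ≤ 4 = deg(f)·deg(g), as expected for curves with no common component (the affine F_11-count falls short of the bound because intersections may lie at infinity, over extension fields, or carry multiplicity).


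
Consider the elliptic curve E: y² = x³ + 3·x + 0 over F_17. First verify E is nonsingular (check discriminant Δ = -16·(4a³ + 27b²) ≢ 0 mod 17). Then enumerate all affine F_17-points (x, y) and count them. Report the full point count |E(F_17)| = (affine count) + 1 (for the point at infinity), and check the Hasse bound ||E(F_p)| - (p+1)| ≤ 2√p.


Affine points = {(0, 0), (1, 2), (1, 15), (3, 6), (3, 11), (4, 5), (4, 12), (5, 2), (5, 15), (6, 8), (6, 9), (8, 3), (8, 14), (9, 5), (9, 12), (11, 2), (11, 15), (12, 8), (12, 9), (13, 3), (13, 14), (14, 7), (14, 10), (16, 8), (16, 9)}; affine count = 25; |E(F_17)| = 26.

Discriminant check: Δ ∝ 4a³ + 27b² = 4·3³ + 27·0² = 4·27 + 27·0 ≡ 6 (mod 17). Nonzero ⇒ E is nonsingular.
For each x ∈ F_17, compute rhs = x³ + 3·x + 0 mod 17, then count y ∈ F_17 with y² ≡ rhs.
  x = 0: rhs = 0, matching y values: 0 (1 points).
  x = 1: rhs = 4, matching y values: 2, 15 (2 points).
  x = 2: rhs = 14, matching y values: none (0 points).
  x = 3: rhs = 2, matching y values: 6, 11 (2 points).
  x = 4: rhs = 8, matching y values: 5, 12 (2 points).
  x = 5: rhs = 4, matching y values: 2, 15 (2 points).
  x = 6: rhs = 13, matching y values: 8, 9 (2 points).
  x = 7: rhs = 7, matching y values: none (0 points).
  x = 8: rhs = 9, matching y values: 3, 14 (2 points).
  x = 9: rhs = 8, matching y values: 5, 12 (2 points).
  x = 10: rhs = 10, matching y values: none (0 points).
  x = 11: rhs = 4, matching y values: 2, 15 (2 points).
  x = 12: rhs = 13, matching y values: 8, 9 (2 points).
  x = 13: rhs = 9, matching y values: 3, 14 (2 points).
  x = 14: rhs = 15, matching y values: 7, 10 (2 points).
  x = 15: rhs = 3, matching y values: none (0 points).
  x = 16: rhs = 13, matching y values: 8, 9 (2 points).
Total affine count: 25.
Full point count |E(F_17)| = 25 + 1 = 26.
Hasse bound: |26 − (17+1)| = |8| = 8 ≤ 2√17 ≈ 8.2462 ✓.


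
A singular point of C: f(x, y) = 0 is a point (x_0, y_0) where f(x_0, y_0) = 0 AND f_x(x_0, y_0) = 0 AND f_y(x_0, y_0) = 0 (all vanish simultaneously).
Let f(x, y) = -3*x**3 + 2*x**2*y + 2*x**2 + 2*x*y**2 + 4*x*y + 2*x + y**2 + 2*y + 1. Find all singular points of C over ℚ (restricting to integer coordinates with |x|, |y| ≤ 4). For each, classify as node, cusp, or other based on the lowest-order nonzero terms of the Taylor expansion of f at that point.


Singular points: {(0, -1)}; classification: cusp.

Compute partial derivatives:
  f_x = -9*x**2 + 4*x*y + 4*x + 2*y**2 + 4*y + 2.
  f_y = 2*x**2 + 4*x*y + 4*x + 2*y + 2.
Scan x_0 ∈ {−4, ..., 4}. For each x_0, f_y(x_0, y) is a polynomial in y; find its integer roots y ∈ {−4, ..., 4}, then test f_x and f at those candidates.
  x = -4: f_y(-4, y) = 18 - 14*y; no integer root y with |y| ≤ 4.
  x = -3: f_y(-3, y) = 8 - 10*y; no integer root y with |y| ≤ 4.
  x = -2: f_y(-2, y) = 2 - 6*y; no integer root y with |y| ≤ 4.
  x = -1: f_y(-1, y) = -2*y; vanishes at y ∈ {0}. (-1, 0): f_x = -11 ≠ 0.
  x = 0: f_y(0, y) = 2*y + 2; vanishes at y ∈ {-1}. (0, -1): f_x = 0, f = 0 — SINGULAR.
  x = 1: f_y(1, y) = 6*y + 8; no integer root y with |y| ≤ 4.
  x = 2: f_y(2, y) = 10*y + 18; no integer root y with |y| ≤ 4.
  x = 3: f_y(3, y) = 14*y + 32; no integer root y with |y| ≤ 4.
  x = 4: f_y(4, y) = 18*y + 50; no integer root y with |y| ≤ 4.
Only singular point on the grid: (0, -1).
Classify: substitute x = 0 + u, y = -1 + v and expand: f = -3*u**3 + 2*u**2*v + 2*u*v**2 + v**2.
No constant or linear terms (consistent with a singular point). Quadratic part: v**2. Cubic part: -3*u**3 + 2*u**2*v + 2*u*v**2.
The quadratic part v**2 is a perfect square, so there is a single (double) tangent line v = 0, i.e. y = -1. Restricting the cubic part to that line (v = 0) leaves -3*u**3 ≠ 0, so f is not divisible by v and the branch is v² ≈ 3*u**3 to lowest order — this is a cusp.
Classification: cusp.


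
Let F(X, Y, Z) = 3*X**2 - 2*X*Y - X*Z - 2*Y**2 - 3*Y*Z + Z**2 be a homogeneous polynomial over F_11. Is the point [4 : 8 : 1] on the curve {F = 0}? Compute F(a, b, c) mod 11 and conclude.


F(4,8,1) ≡ 5 (mod 11); P is NOT on the curve.

Evaluate F(4, 8, 1) term-by-term (mod 11).
  3*X**2 ↦ 3·16·1·1 = 48
  -2*X*Y ↦ -2·4·8·1 = -64
  -X*Z ↦ -1·4·1·1 = -4
  -2*Y**2 ↦ -2·1·64·1 = -128
  -3*Y*Z ↦ -3·1·8·1 = -24
  Z**2 ↦ 1·1·1·1 = 1
Sum: F(4, 8, 1) = (48) + (-64) + (-4) + (-128) + (-24) + (1) = -171.
Reducing mod 11: -171 ≡ 5 (mod 11).
Since F(a, b, c) ≡ 5 ≠ 0 (mod 11), P does NOT lie on the curve.


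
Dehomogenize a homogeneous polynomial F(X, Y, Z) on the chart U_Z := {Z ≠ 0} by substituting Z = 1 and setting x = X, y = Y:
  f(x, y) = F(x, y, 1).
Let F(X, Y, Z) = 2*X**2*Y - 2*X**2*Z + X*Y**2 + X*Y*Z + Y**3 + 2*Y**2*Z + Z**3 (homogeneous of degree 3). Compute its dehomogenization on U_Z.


f(x, y) = 2*x**2*y - 2*x**2 + x*y**2 + x*y + y**3 + 2*y**2 + 1

On U_Z we set Z = 1. Each monomial c·X^i·Y^j·Z^k in F becomes c·x^i·y^j·1^k = c·x^i·y^j.
Substituting Z = 1: F(X, Y, 1) = 2*x**2*y - 2*x**2 + x*y**2 + x*y + y**3 + 2*y**2 + 1.
Note: deg(f) ≤ deg(F) = 3; strict inequality happens when F is divisible by Z (lost terms).


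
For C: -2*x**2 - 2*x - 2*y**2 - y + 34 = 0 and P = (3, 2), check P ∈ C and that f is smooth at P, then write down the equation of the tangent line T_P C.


Tangent line at P: -14*x - 9*y + 60 = 0.

Step 1: f(3, 2) = 0, so P lies on C.
Step 2: partial derivatives
  f_x(x, y) = -4*x - 2, f_y(x, y) = -4*y - 1.
  f_x(P) = -14, f_y(P) = -9 (gradient nonzero, so P is smooth).
Step 3: tangent line at P: -14·(x − 3) + -9·(y − 2) = 0.
Expanding: -14*x - 9*y + 60 = 0.


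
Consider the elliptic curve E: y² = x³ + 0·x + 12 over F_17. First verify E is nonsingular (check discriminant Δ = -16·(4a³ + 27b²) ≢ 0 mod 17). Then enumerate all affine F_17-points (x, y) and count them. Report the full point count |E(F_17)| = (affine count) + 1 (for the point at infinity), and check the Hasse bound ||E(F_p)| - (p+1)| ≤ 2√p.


Affine points = {(1, 8), (1, 9), (4, 5), (4, 12), (5, 1), (5, 16), (7, 7), (7, 10), (10, 3), (10, 14), (11, 0), (13, 4), (13, 13), (14, 6), (14, 11), (15, 2), (15, 15)}; affine count = 17; |E(F_17)| = 18.

Discriminant check: Δ ∝ 4a³ + 27b² = 4·0³ + 27·12² = 4·0 + 27·144 ≡ 12 (mod 17). Nonzero ⇒ E is nonsingular.
For each x ∈ F_17, compute rhs = x³ + 0·x + 12 mod 17, then count y ∈ F_17 with y² ≡ rhs.
  x = 0: rhs = 12, matching y values: none (0 points).
  x = 1: rhs = 13, matching y values: 8, 9 (2 points).
  x = 2: rhs = 3, matching y values: none (0 points).
  x = 3: rhs = 5, matching y values: none (0 points).
  x = 4: rhs = 8, matching y values: 5, 12 (2 points).
  x = 5: rhs = 1, matching y values: 1, 16 (2 points).
  x = 6: rhs = 7, matching y values: none (0 points).
  x = 7: rhs = 15, matching y values: 7, 10 (2 points).
  x = 8: rhs = 14, matching y values: none (0 points).
  x = 9: rhs = 10, matching y values: none (0 points).
  x = 10: rhs = 9, matching y values: 3, 14 (2 points).
  x = 11: rhs = 0, matching y values: 0 (1 points).
  x = 12: rhs = 6, matching y values: none (0 points).
  x = 13: rhs = 16, matching y values: 4, 13 (2 points).
  x = 14: rhs = 2, matching y values: 6, 11 (2 points).
  x = 15: rhs = 4, matching y values: 2, 15 (2 points).
  x = 16: rhs = 11, matching y values: none (0 points).
Total affine count: 17.
Full point count |E(F_17)| = 17 + 1 = 18.
Hasse bound: |18 − (17+1)| = |0| = 0 ≤ 2√17 ≈ 8.2462 ✓.


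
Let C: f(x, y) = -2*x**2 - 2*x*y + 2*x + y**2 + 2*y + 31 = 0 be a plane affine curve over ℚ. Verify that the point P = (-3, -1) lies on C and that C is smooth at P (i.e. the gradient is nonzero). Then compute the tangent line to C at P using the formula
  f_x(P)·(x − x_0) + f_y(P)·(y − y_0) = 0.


Tangent line at P: 16*x + 6*y + 54 = 0.

Step 1: f(-3, -1) = 0, so P lies on C.
Step 2: partial derivatives
  f_x(x, y) = -4*x - 2*y + 2, f_y(x, y) = -2*x + 2*y + 2.
  f_x(P) = 16, f_y(P) = 6 (gradient nonzero, so P is smooth).
Step 3: tangent line at P: 16·(x − -3) + 6·(y − -1) = 0.
Expanding: 16*x + 6*y + 54 = 0.


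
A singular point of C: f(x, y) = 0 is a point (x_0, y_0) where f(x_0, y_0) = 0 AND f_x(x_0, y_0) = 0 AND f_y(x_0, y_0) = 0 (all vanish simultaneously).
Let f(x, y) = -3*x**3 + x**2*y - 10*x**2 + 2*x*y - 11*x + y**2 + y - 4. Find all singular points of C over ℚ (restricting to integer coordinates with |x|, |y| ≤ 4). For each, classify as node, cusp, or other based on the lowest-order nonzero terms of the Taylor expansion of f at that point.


Singular points: {(-1, 0)}; classification: node.

Compute partial derivatives:
  f_x = -9*x**2 + 2*x*y - 20*x + 2*y - 11.
  f_y = x**2 + 2*x + 2*y + 1.
Scan x_0 ∈ {−4, ..., 4}. For each x_0, f_y(x_0, y) is a polynomial in y; find its integer roots y ∈ {−4, ..., 4}, then test f_x and f at those candidates.
  x = -4: f_y(-4, y) = 2*y + 9; no integer root y with |y| ≤ 4.
  x = -3: f_y(-3, y) = 2*y + 4; vanishes at y ∈ {-2}. (-3, -2): f_x = -24 ≠ 0.
  x = -2: f_y(-2, y) = 2*y + 1; no integer root y with |y| ≤ 4.
  x = -1: f_y(-1, y) = 2*y; vanishes at y ∈ {0}. (-1, 0): f_x = 0, f = 0 — SINGULAR.
  x = 0: f_y(0, y) = 2*y + 1; no integer root y with |y| ≤ 4.
  x = 1: f_y(1, y) = 2*y + 4; vanishes at y ∈ {-2}. (1, -2): f_x = -48 ≠ 0.
  x = 2: f_y(2, y) = 2*y + 9; no integer root y with |y| ≤ 4.
  x = 3: f_y(3, y) = 2*y + 16; no integer root y with |y| ≤ 4.
  x = 4: f_y(4, y) = 2*y + 25; no integer root y with |y| ≤ 4.
Only singular point on the grid: (-1, 0).
Classify: substitute x = -1 + u, y = 0 + v and expand: f = -3*u**3 + u**2*v - u**2 + v**2.
No constant or linear terms (consistent with a singular point). Quadratic part: -u**2 + v**2. Cubic part: -3*u**3 + u**2*v.
The quadratic part v**2 - u**2 = (v − u)(v + u) splits into two distinct linear factors, so there are two distinct tangent lines y − 0 = ±(x − -1) — this is a node (ordinary double point).
Classification: node.


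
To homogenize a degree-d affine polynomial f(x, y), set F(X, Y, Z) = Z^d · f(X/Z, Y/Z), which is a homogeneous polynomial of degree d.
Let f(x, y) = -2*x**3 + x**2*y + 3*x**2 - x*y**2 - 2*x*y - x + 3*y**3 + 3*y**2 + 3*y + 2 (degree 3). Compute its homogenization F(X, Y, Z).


F(X, Y, Z) = -2*X**3 + X**2*Y + 3*X**2*Z - X*Y**2 - 2*X*Y*Z - X*Z**2 + 3*Y**3 + 3*Y**2*Z + 3*Y*Z**2 + 2*Z**3

deg(f) = 3.
Substitute x = X/Z, y = Y/Z into f, then multiply by Z^3.
  monomial -2·x^3·y^0 ↦ -2·X^3·Y^0·Z^0.
  monomial 1·x^2·y^1 ↦ 1·X^2·Y^1·Z^0.
  monomial 3·x^2·y^0 ↦ 3·X^2·Y^0·Z^1.
  monomial -1·x^1·y^2 ↦ -1·X^1·Y^2·Z^0.
  monomial -2·x^1·y^1 ↦ -2·X^1·Y^1·Z^1.
  monomial -1·x^1·y^0 ↦ -1·X^1·Y^0·Z^2.
  monomial 3·x^0·y^3 ↦ 3·X^0·Y^3·Z^0.
  monomial 3·x^0·y^2 ↦ 3·X^0·Y^2·Z^1.
  monomial 3·x^0·y^1 ↦ 3·X^0·Y^1·Z^2.
  monomial 2·x^0·y^0 ↦ 2·X^0·Y^0·Z^3.
Collecting: F(X, Y, Z) = -2*X**3 + X**2*Y + 3*X**2*Z - X*Y**2 - 2*X*Y*Z - X*Z**2 + 3*Y**3 + 3*Y**2*Z + 3*Y*Z**2 + 2*Z**3.


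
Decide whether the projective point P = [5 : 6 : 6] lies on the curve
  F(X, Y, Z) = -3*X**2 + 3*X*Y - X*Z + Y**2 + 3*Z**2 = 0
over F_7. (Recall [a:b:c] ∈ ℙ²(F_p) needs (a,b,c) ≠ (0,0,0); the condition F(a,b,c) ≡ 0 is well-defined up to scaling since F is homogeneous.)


F(5,6,6) ≡ 3 (mod 7); P is NOT on the curve.

Evaluate F(5, 6, 6) term-by-term (mod 7).
  -3*X**2 ↦ -3·25·1·1 = -75
  3*X*Y ↦ 3·5·6·1 = 90
  -X*Z ↦ -1·5·1·6 = -30
  Y**2 ↦ 1·1·36·1 = 36
  3*Z**2 ↦ 3·1·1·36 = 108
Sum: F(5, 6, 6) = (-75) + (90) + (-30) + (36) + (108) = 129.
Reducing mod 7: 129 ≡ 3 (mod 7).
Since F(a, b, c) ≡ 3 ≠ 0 (mod 7), P does NOT lie on the curve.


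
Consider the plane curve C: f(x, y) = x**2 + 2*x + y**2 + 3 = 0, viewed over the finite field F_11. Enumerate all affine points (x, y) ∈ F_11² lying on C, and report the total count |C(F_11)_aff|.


Affine F_11-points: {(1, 4), (1, 7), (2, 0), (3, 2), (3, 9), (6, 2), (6, 9), (7, 0), (8, 4), (8, 7), (10, 3), (10, 8)}; count = 12.

For each of the 121 pairs (x, y) ∈ F_11², evaluate f(x, y) mod 11. Record the zeros.
  x = 0: [0↦3, 1↦4, 2↦7, 3↦1, 4↦8, 5↦6, 6↦6, 7↦8, 8↦1, 9↦7, 10↦4]  zeros at y ∈ ∅
  x = 1: [0↦6, 1↦7, 2↦10, 3↦4, 4↦0, 5↦9, 6↦9, 7↦0, 8↦4, 9↦10, 10↦7]  zeros at y ∈ {4, 7}
  x = 2: [0↦0, 1↦1, 2↦4, 3↦9, 4↦5, 5↦3, 6↦3, 7↦5, 8↦9, 9↦4, 10↦1]  zeros at y ∈ {0}
  x = 3: [0↦7, 1↦8, 2↦0, 3↦5, 4↦1, 5↦10, 6↦10, 7↦1, 8↦5, 9↦0, 10↦8]  zeros at y ∈ {2, 9}
  x = 4: [0↦5, 1↦6, 2↦9, 3↦3, 4↦10, 5↦8, 6↦8, 7↦10, 8↦3, 9↦9, 10↦6]  zeros at y ∈ ∅
  x = 5: [0↦5, 1↦6, 2↦9, 3↦3, 4↦10, 5↦8, 6↦8, 7↦10, 8↦3, 9↦9, 10↦6]  zeros at y ∈ ∅
  x = 6: [0↦7, 1↦8, 2↦0, 3↦5, 4↦1, 5↦10, 6↦10, 7↦1, 8↦5, 9↦0, 10↦8]  zeros at y ∈ {2, 9}
  x = 7: [0↦0, 1↦1, 2↦4, 3↦9, 4↦5, 5↦3, 6↦3, 7↦5, 8↦9, 9↦4, 10↦1]  zeros at y ∈ {0}
  x = 8: [0↦6, 1↦7, 2↦10, 3↦4, 4↦0, 5↦9, 6↦9, 7↦0, 8↦4, 9↦10, 10↦7]  zeros at y ∈ {4, 7}
  x = 9: [0↦3, 1↦4, 2↦7, 3↦1, 4↦8, 5↦6, 6↦6, 7↦8, 8↦1, 9↦7, 10↦4]  zeros at y ∈ ∅
  x = 10: [0↦2, 1↦3, 2↦6, 3↦0, 4↦7, 5↦5, 6↦5, 7↦7, 8↦0, 9↦6, 10↦3]  zeros at y ∈ {3, 8}
Collecting zeros: affine points = {(1, 4), (1, 7), (2, 0), (3, 2), (3, 9), (6, 2), (6, 9), (7, 0), (8, 4), (8, 7), (10, 3), (10, 8)}.
Total count |C(F_11)_aff| = 12.


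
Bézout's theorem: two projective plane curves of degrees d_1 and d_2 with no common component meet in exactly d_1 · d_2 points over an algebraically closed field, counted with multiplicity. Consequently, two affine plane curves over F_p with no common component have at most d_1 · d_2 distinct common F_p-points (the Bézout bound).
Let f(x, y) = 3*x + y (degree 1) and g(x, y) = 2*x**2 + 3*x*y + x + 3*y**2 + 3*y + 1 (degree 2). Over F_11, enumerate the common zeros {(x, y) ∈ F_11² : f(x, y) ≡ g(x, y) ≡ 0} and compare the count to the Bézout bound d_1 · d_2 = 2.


Common zeros: ∅; count = 0; Bézout bound = 2.

deg(f) = 1, deg(g) = 2, so Bézout bound = 2.
Scan x ∈ F_11. For each x, list the y ∈ F_11 with f(x, y) ≡ 0 and those with g(x, y) ≡ 0 (mod 11); the common zeros in that column are the intersection.
  x = 0: f ≡ 0 at y ∈ {0}; g ≡ 0 at y ∈ ∅; common: ∅.
  x = 1: f ≡ 0 at y ∈ {8}; g ≡ 0 at y ∈ ∅; common: ∅.
  x = 2: f ≡ 0 at y ∈ {5}; g ≡ 0 at y ∈ {0, 8}; common: ∅.
  x = 3: f ≡ 0 at y ∈ {2}; g ≡ 0 at y ∈ {0, 7}; common: ∅.
  x = 4: f ≡ 0 at y ∈ {10}; g ≡ 0 at y ∈ {1, 5}; common: ∅.
  x = 5: f ≡ 0 at y ∈ {7}; g ≡ 0 at y ∈ {1, 4}; common: ∅.
  x = 6: f ≡ 0 at y ∈ {4}; g ≡ 0 at y ∈ ∅; common: ∅.
  x = 7: f ≡ 0 at y ∈ {1}; g ≡ 0 at y ∈ ∅; common: ∅.
  x = 8: f ≡ 0 at y ∈ {9}; g ≡ 0 at y ∈ {6, 7}; common: ∅.
  x = 9: f ≡ 0 at y ∈ {6}; g ≡ 0 at y ∈ ∅; common: ∅.
  x = 10: f ≡ 0 at y ∈ {3}; g ≡ 0 at y ∈ {5, 6}; common: ∅.
Collecting: common zeros = ∅, so the count is 0.
Comparison with the Bézout bound: 0 ≤ 2 = deg(f)·deg(g), as expected for curves with no common component (the affine F_11-count falls short of the bound because intersections may lie at infinity, over extension fields, or carry multiplicity).


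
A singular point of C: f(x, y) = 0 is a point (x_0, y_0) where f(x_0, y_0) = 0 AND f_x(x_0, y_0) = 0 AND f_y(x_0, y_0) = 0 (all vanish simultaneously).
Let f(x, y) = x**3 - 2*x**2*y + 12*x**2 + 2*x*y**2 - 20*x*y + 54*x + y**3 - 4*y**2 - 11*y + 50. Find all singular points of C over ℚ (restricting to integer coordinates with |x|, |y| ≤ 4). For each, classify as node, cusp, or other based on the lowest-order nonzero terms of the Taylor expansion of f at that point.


Singular points: {(-2, 3)}; classification: cusp.

Compute partial derivatives:
  f_x = 3*x**2 - 4*x*y + 24*x + 2*y**2 - 20*y + 54.
  f_y = -2*x**2 + 4*x*y - 20*x + 3*y**2 - 8*y - 11.
Scan x_0 ∈ {−4, ..., 4}. For each x_0, f_y(x_0, y) is a polynomial in y; find its integer roots y ∈ {−4, ..., 4}, then test f_x and f at those candidates.
  x = -4: f_y(-4, y) = 3*y**2 - 24*y + 37; no integer root y with |y| ≤ 4.
  x = -3: f_y(-3, y) = 3*y**2 - 20*y + 31; no integer root y with |y| ≤ 4.
  x = -2: f_y(-2, y) = 3*y**2 - 16*y + 21; vanishes at y ∈ {3}. (-2, 3): f_x = 0, f = 0 — SINGULAR.
  x = -1: f_y(-1, y) = 3*y**2 - 12*y + 7; no integer root y with |y| ≤ 4.
  x = 0: f_y(0, y) = 3*y**2 - 8*y - 11; vanishes at y ∈ {-1}. (0, -1): f_x = 76 ≠ 0.
  x = 1: f_y(1, y) = 3*y**2 - 4*y - 33; no integer root y with |y| ≤ 4.
  x = 2: f_y(2, y) = 3*y**2 - 59; no integer root y with |y| ≤ 4.
  x = 3: f_y(3, y) = 3*y**2 + 4*y - 89; no integer root y with |y| ≤ 4.
  x = 4: f_y(4, y) = 3*y**2 + 8*y - 123; no integer root y with |y| ≤ 4.
Only singular point on the grid: (-2, 3).
Classify: substitute x = -2 + u, y = 3 + v and expand: f = u**3 - 2*u**2*v + 2*u*v**2 + v**3 + v**2.
No constant or linear terms (consistent with a singular point). Quadratic part: v**2. Cubic part: u**3 - 2*u**2*v + 2*u*v**2 + v**3.
The quadratic part v**2 is a perfect square, so there is a single (double) tangent line v = 0, i.e. y = 3. Restricting the cubic part to that line (v = 0) leaves u**3 ≠ 0, so f is not divisible by v and the branch is v² ≈ -u**3 to lowest order — this is a cusp.
Classification: cusp.


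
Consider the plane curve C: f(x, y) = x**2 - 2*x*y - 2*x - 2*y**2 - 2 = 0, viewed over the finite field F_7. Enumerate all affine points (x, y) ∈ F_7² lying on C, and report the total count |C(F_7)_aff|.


Affine F_7-points: {(1, 1), (1, 5), (2, 6), (3, 1), (3, 3), (4, 5), (5, 3), (5, 6)}; count = 8.

For each of the 49 pairs (x, y) ∈ F_7², evaluate f(x, y) mod 7. Record the zeros.
  x = 0: [0↦5, 1↦3, 2↦4, 3↦1, 4↦1, 5↦4, 6↦3]  zeros at y ∈ ∅
  x = 1: [0↦4, 1↦0, 2↦6, 3↦1, 4↦6, 5↦0, 6↦4]  zeros at y ∈ {1, 5}
  x = 2: [0↦5, 1↦6, 2↦3, 3↦3, 4↦6, 5↦5, 6↦0]  zeros at y ∈ {6}
  x = 3: [0↦1, 1↦0, 2↦2, 3↦0, 4↦1, 5↦5, 6↦5]  zeros at y ∈ {1, 3}
  x = 4: [0↦6, 1↦3, 2↦3, 3↦6, 4↦5, 5↦0, 6↦5]  zeros at y ∈ {5}
  x = 5: [0↦6, 1↦1, 2↦6, 3↦0, 4↦4, 5↦4, 6↦0]  zeros at y ∈ {3, 6}
  x = 6: [0↦1, 1↦1, 2↦4, 3↦3, 4↦5, 5↦3, 6↦4]  zeros at y ∈ ∅
Collecting zeros: affine points = {(1, 1), (1, 5), (2, 6), (3, 1), (3, 3), (4, 5), (5, 3), (5, 6)}.
Total count |C(F_7)_aff| = 8.


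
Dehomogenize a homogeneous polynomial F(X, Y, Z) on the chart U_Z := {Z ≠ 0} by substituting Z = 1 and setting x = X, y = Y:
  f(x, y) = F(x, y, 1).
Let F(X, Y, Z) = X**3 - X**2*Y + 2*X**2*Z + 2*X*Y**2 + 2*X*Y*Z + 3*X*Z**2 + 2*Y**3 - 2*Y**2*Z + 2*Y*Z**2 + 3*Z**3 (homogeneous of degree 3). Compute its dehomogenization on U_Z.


f(x, y) = x**3 - x**2*y + 2*x**2 + 2*x*y**2 + 2*x*y + 3*x + 2*y**3 - 2*y**2 + 2*y + 3

On U_Z we set Z = 1. Each monomial c·X^i·Y^j·Z^k in F becomes c·x^i·y^j·1^k = c·x^i·y^j.
Substituting Z = 1: F(X, Y, 1) = x**3 - x**2*y + 2*x**2 + 2*x*y**2 + 2*x*y + 3*x + 2*y**3 - 2*y**2 + 2*y + 3.
Note: deg(f) ≤ deg(F) = 3; strict inequality happens when F is divisible by Z (lost terms).


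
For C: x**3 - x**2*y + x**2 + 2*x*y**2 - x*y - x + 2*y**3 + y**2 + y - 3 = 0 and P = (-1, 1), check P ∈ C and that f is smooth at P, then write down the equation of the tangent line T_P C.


Tangent line at P: 3*x + 5*y - 2 = 0.

Step 1: f(-1, 1) = 0, so P lies on C.
Step 2: partial derivatives
  f_x(x, y) = 3*x**2 - 2*x*y + 2*x + 2*y**2 - y - 1, f_y(x, y) = -x**2 + 4*x*y - x + 6*y**2 + 2*y + 1.
  f_x(P) = 3, f_y(P) = 5 (gradient nonzero, so P is smooth).
Step 3: tangent line at P: 3·(x − -1) + 5·(y − 1) = 0.
Expanding: 3*x + 5*y - 2 = 0.


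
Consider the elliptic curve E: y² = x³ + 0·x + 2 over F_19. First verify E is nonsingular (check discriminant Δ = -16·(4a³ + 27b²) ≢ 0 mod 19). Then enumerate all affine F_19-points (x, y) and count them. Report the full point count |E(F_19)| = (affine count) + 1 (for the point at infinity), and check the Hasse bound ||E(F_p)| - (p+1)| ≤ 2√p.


Affine points = {(4, 3), (4, 16), (6, 3), (6, 16), (8, 1), (8, 18), (9, 3), (9, 16), (12, 1), (12, 18), (18, 1), (18, 18)}; affine count = 12; |E(F_19)| = 13.

Discriminant check: Δ ∝ 4a³ + 27b² = 4·0³ + 27·2² = 4·0 + 27·4 ≡ 13 (mod 19). Nonzero ⇒ E is nonsingular.
For each x ∈ F_19, compute rhs = x³ + 0·x + 2 mod 19, then count y ∈ F_19 with y² ≡ rhs.
  x = 0: rhs = 2, matching y values: none (0 points).
  x = 1: rhs = 3, matching y values: none (0 points).
  x = 2: rhs = 10, matching y values: none (0 points).
  x = 3: rhs = 10, matching y values: none (0 points).
  x = 4: rhs = 9, matching y values: 3, 16 (2 points).
  x = 5: rhs = 13, matching y values: none (0 points).
  x = 6: rhs = 9, matching y values: 3, 16 (2 points).
  x = 7: rhs = 3, matching y values: none (0 points).
  x = 8: rhs = 1, matching y values: 1, 18 (2 points).
  x = 9: rhs = 9, matching y values: 3, 16 (2 points).
  x = 10: rhs = 14, matching y values: none (0 points).
  x = 11: rhs = 3, matching y values: none (0 points).
  x = 12: rhs = 1, matching y values: 1, 18 (2 points).
  x = 13: rhs = 14, matching y values: none (0 points).
  x = 14: rhs = 10, matching y values: none (0 points).
  x = 15: rhs = 14, matching y values: none (0 points).
  x = 16: rhs = 13, matching y values: none (0 points).
  x = 17: rhs = 13, matching y values: none (0 points).
  x = 18: rhs = 1, matching y values: 1, 18 (2 points).
Total affine count: 12.
Full point count |E(F_19)| = 12 + 1 = 13.
Hasse bound: |13 − (19+1)| = |-7| = 7 ≤ 2√19 ≈ 8.7178 ✓.


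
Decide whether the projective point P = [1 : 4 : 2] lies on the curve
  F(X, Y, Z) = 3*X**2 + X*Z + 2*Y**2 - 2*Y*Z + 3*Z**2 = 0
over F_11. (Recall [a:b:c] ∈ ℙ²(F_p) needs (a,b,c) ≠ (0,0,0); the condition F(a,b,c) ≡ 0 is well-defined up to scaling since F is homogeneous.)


F(1,4,2) ≡ 0 (mod 11); P is on the curve.

Evaluate F(1, 4, 2) term-by-term (mod 11).
  3*X**2 ↦ 3·1·1·1 = 3
  X*Z ↦ 1·1·1·2 = 2
  2*Y**2 ↦ 2·1·16·1 = 32
  -2*Y*Z ↦ -2·1·4·2 = -16
  3*Z**2 ↦ 3·1·1·4 = 12
Sum: F(1, 4, 2) = (3) + (2) + (32) + (-16) + (12) = 33.
Reducing mod 11: 33 ≡ 0 (mod 11).
Since F(a, b, c) ≡ 0 (mod 11), P lies on the curve.


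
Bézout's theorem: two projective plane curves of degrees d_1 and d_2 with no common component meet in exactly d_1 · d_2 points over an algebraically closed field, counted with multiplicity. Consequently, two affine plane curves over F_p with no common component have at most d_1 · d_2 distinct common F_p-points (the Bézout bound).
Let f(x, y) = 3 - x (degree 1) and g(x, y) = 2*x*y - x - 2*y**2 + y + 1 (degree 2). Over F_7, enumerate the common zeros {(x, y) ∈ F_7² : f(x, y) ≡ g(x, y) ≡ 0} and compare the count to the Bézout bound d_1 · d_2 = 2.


Common zeros: ∅; count = 0; Bézout bound = 2.

deg(f) = 1, deg(g) = 2, so Bézout bound = 2.
Scan x ∈ F_7. For each x, list the y ∈ F_7 with f(x, y) ≡ 0 and those with g(x, y) ≡ 0 (mod 7); the common zeros in that column are the intersection.
  x = 0: f ≡ 0 at y ∈ ∅; g ≡ 0 at y ∈ {1, 3}; common: ∅.
  x = 1: f ≡ 0 at y ∈ ∅; g ≡ 0 at y ∈ {0, 5}; common: ∅.
  x = 2: f ≡ 0 at y ∈ ∅; g ≡ 0 at y ∈ ∅; common: ∅.
  x = 3: f ≡ 0 at y ∈ {0, 1, 2, 3, 4, 5, 6}; g ≡ 0 at y ∈ ∅; common: ∅.
  x = 4: f ≡ 0 at y ∈ ∅; g ≡ 0 at y ∈ {2, 6}; common: ∅.
  x = 5: f ≡ 0 at y ∈ ∅; g ≡ 0 at y ∈ ∅; common: ∅.
  x = 6: f ≡ 0 at y ∈ ∅; g ≡ 0 at y ∈ ∅; common: ∅.
Collecting: common zeros = ∅, so the count is 0.
Comparison with the Bézout bound: 0 ≤ 2 = deg(f)·deg(g), as expected for curves with no common component (the affine F_7-count falls short of the bound because intersections may lie at infinity, over extension fields, or carry multiplicity).


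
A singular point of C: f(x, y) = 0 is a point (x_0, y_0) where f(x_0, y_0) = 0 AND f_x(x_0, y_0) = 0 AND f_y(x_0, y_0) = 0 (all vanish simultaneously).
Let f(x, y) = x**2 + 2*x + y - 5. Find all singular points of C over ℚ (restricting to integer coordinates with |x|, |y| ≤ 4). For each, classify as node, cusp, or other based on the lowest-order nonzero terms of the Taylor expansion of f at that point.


No singular points in the scanned grid; C is smooth there.

Compute partial derivatives:
  f_x = 2*x + 2.
  f_y = 1.
f_y = 1 is a nonzero constant, so f_y never vanishes: no point (x, y) can satisfy f = f_x = f_y = 0. In particular no (x, y) ∈ {−4, ..., 4}² is singular; the curve is smooth.


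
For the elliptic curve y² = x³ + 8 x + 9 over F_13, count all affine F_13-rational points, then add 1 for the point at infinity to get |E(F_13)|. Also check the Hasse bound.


Affine points = {(0, 3), (0, 10), (4, 1), (4, 12), (6, 0), (8, 0), (9, 2), (9, 11), (10, 6), (10, 7), (12, 0)}; affine count = 11; |E(F_13)| = 12.

Discriminant check: Δ ∝ 4a³ + 27b² = 4·8³ + 27·9² = 4·512 + 27·81 ≡ 10 (mod 13). Nonzero ⇒ E is nonsingular.
For each x ∈ F_13, compute rhs = x³ + 8·x + 9 mod 13, then count y ∈ F_13 with y² ≡ rhs.
  x = 0: rhs = 9, matching y values: 3, 10 (2 points).
  x = 1: rhs = 5, matching y values: none (0 points).
  x = 2: rhs = 7, matching y values: none (0 points).
  x = 3: rhs = 8, matching y values: none (0 points).
  x = 4: rhs = 1, matching y values: 1, 12 (2 points).
  x = 5: rhs = 5, matching y values: none (0 points).
  x = 6: rhs = 0, matching y values: 0 (1 points).
  x = 7: rhs = 5, matching y values: none (0 points).
  x = 8: rhs = 0, matching y values: 0 (1 points).
  x = 9: rhs = 4, matching y values: 2, 11 (2 points).
  x = 10: rhs = 10, matching y values: 6, 7 (2 points).
  x = 11: rhs = 11, matching y values: none (0 points).
  x = 12: rhs = 0, matching y values: 0 (1 points).
Total affine count: 11.
Full point count |E(F_13)| = 11 + 1 = 12.
Hasse bound: |12 − (13+1)| = |-2| = 2 ≤ 2√13 ≈ 7.2111 ✓.


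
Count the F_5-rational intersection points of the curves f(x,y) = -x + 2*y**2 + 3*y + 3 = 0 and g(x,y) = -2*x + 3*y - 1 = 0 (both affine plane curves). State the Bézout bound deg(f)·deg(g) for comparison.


Common zeros: ∅; count = 0; Bézout bound = 2.

deg(f) = 2, deg(g) = 1, so Bézout bound = 2.
Scan x ∈ F_5. For each x, list the y ∈ F_5 with f(x, y) ≡ 0 and those with g(x, y) ≡ 0 (mod 5); the common zeros in that column are the intersection.
  x = 0: f ≡ 0 at y ∈ {3}; g ≡ 0 at y ∈ {2}; common: ∅.
  x = 1: f ≡ 0 at y ∈ ∅; g ≡ 0 at y ∈ {1}; common: ∅.
  x = 2: f ≡ 0 at y ∈ {2, 4}; g ≡ 0 at y ∈ {0}; common: ∅.
  x = 3: f ≡ 0 at y ∈ {0, 1}; g ≡ 0 at y ∈ {4}; common: ∅.
  x = 4: f ≡ 0 at y ∈ ∅; g ≡ 0 at y ∈ {3}; common: ∅.
Collecting: common zeros = ∅, so the count is 0.
Comparison with the Bézout bound: 0 ≤ 2 = deg(f)·deg(g), as expected for curves with no common component (the affine F_5-count falls short of the bound because intersections may lie at infinity, over extension fields, or carry multiplicity).


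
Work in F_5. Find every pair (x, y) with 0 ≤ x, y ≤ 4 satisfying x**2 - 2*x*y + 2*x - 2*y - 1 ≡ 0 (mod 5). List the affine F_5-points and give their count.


Affine F_5-points: {(0, 2), (1, 3), (2, 2), (3, 3)}; count = 4.

For each of the 25 pairs (x, y) ∈ F_5², evaluate f(x, y) mod 5. Record the zeros.
  x = 0: [0↦4, 1↦2, 2↦0, 3↦3, 4↦1]  zeros at y ∈ {2}
  x = 1: [0↦2, 1↦3, 2↦4, 3↦0, 4↦1]  zeros at y ∈ {3}
  x = 2: [0↦2, 1↦1, 2↦0, 3↦4, 4↦3]  zeros at y ∈ {2}
  x = 3: [0↦4, 1↦1, 2↦3, 3↦0, 4↦2]  zeros at y ∈ {3}
  x = 4: [0↦3, 1↦3, 2↦3, 3↦3, 4↦3]  zeros at y ∈ ∅
Collecting zeros: affine points = {(0, 2), (1, 3), (2, 2), (3, 3)}.
Total count |C(F_5)_aff| = 4.


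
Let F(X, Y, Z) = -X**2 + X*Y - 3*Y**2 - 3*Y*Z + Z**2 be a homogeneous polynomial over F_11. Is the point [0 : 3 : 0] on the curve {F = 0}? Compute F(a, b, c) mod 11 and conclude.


F(0,3,0) ≡ 6 (mod 11); P is NOT on the curve.

Evaluate F(0, 3, 0) term-by-term (mod 11).
  -X**2 ↦ -1·0·1·1 = 0
  X*Y ↦ 1·0·3·1 = 0
  -3*Y**2 ↦ -3·1·9·1 = -27
  -3*Y*Z ↦ -3·1·3·0 = 0
  Z**2 ↦ 1·1·1·0 = 0
Sum: F(0, 3, 0) = (0) + (0) + (-27) + (0) + (0) = -27.
Reducing mod 11: -27 ≡ 6 (mod 11).
Since F(a, b, c) ≡ 6 ≠ 0 (mod 11), P does NOT lie on the curve.


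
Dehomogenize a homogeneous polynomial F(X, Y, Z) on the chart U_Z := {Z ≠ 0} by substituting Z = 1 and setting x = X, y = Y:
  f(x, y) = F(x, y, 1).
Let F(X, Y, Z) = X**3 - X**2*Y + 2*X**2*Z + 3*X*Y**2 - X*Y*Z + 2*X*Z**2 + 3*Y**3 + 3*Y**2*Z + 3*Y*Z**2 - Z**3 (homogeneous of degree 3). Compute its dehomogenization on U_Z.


f(x, y) = x**3 - x**2*y + 2*x**2 + 3*x*y**2 - x*y + 2*x + 3*y**3 + 3*y**2 + 3*y - 1

On U_Z we set Z = 1. Each monomial c·X^i·Y^j·Z^k in F becomes c·x^i·y^j·1^k = c·x^i·y^j.
Substituting Z = 1: F(X, Y, 1) = x**3 - x**2*y + 2*x**2 + 3*x*y**2 - x*y + 2*x + 3*y**3 + 3*y**2 + 3*y - 1.
Note: deg(f) ≤ deg(F) = 3; strict inequality happens when F is divisible by Z (lost terms).


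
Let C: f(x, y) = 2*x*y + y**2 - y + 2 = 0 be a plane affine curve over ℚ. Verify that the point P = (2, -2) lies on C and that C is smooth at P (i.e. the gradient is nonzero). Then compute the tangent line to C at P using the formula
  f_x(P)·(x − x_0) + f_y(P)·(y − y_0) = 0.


Tangent line at P: -4*x - y + 6 = 0.

Step 1: f(2, -2) = 0, so P lies on C.
Step 2: partial derivatives
  f_x(x, y) = 2*y, f_y(x, y) = 2*x + 2*y - 1.
  f_x(P) = -4, f_y(P) = -1 (gradient nonzero, so P is smooth).
Step 3: tangent line at P: -4·(x − 2) + -1·(y − -2) = 0.
Expanding: -4*x - y + 6 = 0.


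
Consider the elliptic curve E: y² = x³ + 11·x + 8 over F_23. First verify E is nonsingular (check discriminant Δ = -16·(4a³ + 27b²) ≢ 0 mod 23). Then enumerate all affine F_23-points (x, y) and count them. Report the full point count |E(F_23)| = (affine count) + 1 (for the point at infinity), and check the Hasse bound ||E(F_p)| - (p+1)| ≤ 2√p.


Affine points = {(0, 10), (0, 13), (4, 1), (4, 22), (5, 2), (5, 21), (9, 10), (9, 13), (13, 5), (13, 18), (14, 10), (14, 13), (15, 11), (15, 12), (16, 5), (16, 18), (17, 5), (17, 18), (18, 9), (18, 14), (21, 1), (21, 22)}; affine count = 22; |E(F_23)| = 23.

Discriminant check: Δ ∝ 4a³ + 27b² = 4·11³ + 27·8² = 4·1331 + 27·64 ≡ 14 (mod 23). Nonzero ⇒ E is nonsingular.
For each x ∈ F_23, compute rhs = x³ + 11·x + 8 mod 23, then count y ∈ F_23 with y² ≡ rhs.
  x = 0: rhs = 8, matching y values: 10, 13 (2 points).
  x = 1: rhs = 20, matching y values: none (0 points).
  x = 2: rhs = 15, matching y values: none (0 points).
  x = 3: rhs = 22, matching y values: none (0 points).
  x = 4: rhs = 1, matching y values: 1, 22 (2 points).
  x = 5: rhs = 4, matching y values: 2, 21 (2 points).
  x = 6: rhs = 14, matching y values: none (0 points).
  x = 7: rhs = 14, matching y values: none (0 points).
  x = 8: rhs = 10, matching y values: none (0 points).
  x = 9: rhs = 8, matching y values: 10, 13 (2 points).
  x = 10: rhs = 14, matching y values: none (0 points).
  x = 11: rhs = 11, matching y values: none (0 points).
  x = 12: rhs = 5, matching y values: none (0 points).
  x = 13: rhs = 2, matching y values: 5, 18 (2 points).
  x = 14: rhs = 8, matching y values: 10, 13 (2 points).
  x = 15: rhs = 6, matching y values: 11, 12 (2 points).
  x = 16: rhs = 2, matching y values: 5, 18 (2 points).
  x = 17: rhs = 2, matching y values: 5, 18 (2 points).
  x = 18: rhs = 12, matching y values: 9, 14 (2 points).
  x = 19: rhs = 15, matching y values: none (0 points).
  x = 20: rhs = 17, matching y values: none (0 points).
  x = 21: rhs = 1, matching y values: 1, 22 (2 points).
  x = 22: rhs = 19, matching y values: none (0 points).
Total affine count: 22.
Full point count |E(F_23)| = 22 + 1 = 23.
Hasse bound: |23 − (23+1)| = |-1| = 1 ≤ 2√23 ≈ 9.5917 ✓.
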